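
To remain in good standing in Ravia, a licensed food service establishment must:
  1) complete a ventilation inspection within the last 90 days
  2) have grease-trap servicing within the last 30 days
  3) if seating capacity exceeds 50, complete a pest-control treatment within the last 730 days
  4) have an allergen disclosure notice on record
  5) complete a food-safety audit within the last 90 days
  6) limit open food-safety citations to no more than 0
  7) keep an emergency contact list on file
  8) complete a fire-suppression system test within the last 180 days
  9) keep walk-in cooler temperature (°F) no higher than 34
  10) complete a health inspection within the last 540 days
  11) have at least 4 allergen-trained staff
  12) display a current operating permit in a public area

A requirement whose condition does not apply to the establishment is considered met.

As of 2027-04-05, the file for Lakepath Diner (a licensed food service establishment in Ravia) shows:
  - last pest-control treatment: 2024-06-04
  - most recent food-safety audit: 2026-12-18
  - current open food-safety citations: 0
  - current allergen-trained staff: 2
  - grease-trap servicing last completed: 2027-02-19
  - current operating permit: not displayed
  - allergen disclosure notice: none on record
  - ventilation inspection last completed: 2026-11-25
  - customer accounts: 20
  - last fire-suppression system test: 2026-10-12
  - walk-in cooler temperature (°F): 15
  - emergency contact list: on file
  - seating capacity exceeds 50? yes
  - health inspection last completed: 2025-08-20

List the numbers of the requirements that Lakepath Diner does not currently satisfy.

1. ventilation inspection 131 days ago vs limit 90 → not met
2. grease-trap servicing 45 days ago vs limit 30 → not met
3. condition 'seating capacity exceeds 50' holds; pest-control treatment 1035 days ago vs limit 730 → not met
4. allergen disclosure notice absent → not met
5. food-safety audit 108 days ago vs limit 90 → not met
6. open food-safety citations 0 ≤ 0 → met
7. emergency contact list present → met
8. fire-suppression system test 175 days ago vs limit 180 → met
9. walk-in cooler temperature (°F) 15 ≤ 34 → met
10. health inspection 593 days ago vs limit 540 → not met
11. allergen-trained staff 2 < 4 → not met
12. current operating permit absent → not met
Not met: 1, 2, 3, 4, 5, 10, 11, 12

1, 2, 3, 4, 5, 10, 11, 12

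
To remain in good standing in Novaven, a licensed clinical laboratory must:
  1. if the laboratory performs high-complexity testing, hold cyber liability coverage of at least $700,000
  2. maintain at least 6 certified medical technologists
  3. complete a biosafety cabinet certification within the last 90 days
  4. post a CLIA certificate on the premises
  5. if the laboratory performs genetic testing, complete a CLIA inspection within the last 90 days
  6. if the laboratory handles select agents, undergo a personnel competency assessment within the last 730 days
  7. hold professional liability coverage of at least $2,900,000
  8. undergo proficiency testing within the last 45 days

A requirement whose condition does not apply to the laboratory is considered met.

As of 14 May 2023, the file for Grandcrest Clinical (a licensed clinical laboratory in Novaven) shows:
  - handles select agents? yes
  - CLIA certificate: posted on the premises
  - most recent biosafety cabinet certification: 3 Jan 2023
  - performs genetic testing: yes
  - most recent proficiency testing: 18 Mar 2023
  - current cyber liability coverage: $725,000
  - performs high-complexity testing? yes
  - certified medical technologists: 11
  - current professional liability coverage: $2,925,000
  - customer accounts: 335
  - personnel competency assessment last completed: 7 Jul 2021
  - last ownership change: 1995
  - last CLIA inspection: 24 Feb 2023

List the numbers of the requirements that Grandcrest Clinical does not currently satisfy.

3, 8

1. condition 'performs high-complexity testing' holds; cyber liability coverage $725,000 ≥ $700,000 → met
2. certified medical technologists 11 ≥ 6 → met
3. biosafety cabinet certification 131 days ago vs limit 90 → not met
4. CLIA certificate present → met
5. condition 'performs genetic testing' holds; CLIA inspection 79 days ago vs limit 90 → met
6. condition 'handles select agents' holds; personnel competency assessment 676 days ago vs limit 730 → met
7. professional liability coverage $2,925,000 ≥ $2,900,000 → met
8. proficiency testing 57 days ago vs limit 45 → not met
Not met: 3, 8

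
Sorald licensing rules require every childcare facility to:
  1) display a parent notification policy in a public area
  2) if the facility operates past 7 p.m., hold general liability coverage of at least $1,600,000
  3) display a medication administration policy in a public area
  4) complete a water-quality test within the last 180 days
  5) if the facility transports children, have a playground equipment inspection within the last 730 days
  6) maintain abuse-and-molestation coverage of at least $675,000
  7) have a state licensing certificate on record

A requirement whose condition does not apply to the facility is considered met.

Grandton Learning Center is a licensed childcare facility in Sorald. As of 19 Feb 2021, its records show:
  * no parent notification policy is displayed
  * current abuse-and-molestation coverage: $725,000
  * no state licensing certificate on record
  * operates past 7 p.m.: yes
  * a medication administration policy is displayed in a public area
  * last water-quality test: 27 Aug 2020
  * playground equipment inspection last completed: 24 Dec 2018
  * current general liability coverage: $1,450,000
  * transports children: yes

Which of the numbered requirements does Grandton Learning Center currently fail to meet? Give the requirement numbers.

1, 2, 5, 7

1. parent notification policy absent → not met
2. condition 'operates past 7 p.m.' holds; general liability coverage $1,450,000 < $1,600,000 → not met
3. medication administration policy present → met
4. water-quality test 176 days ago vs limit 180 → met
5. condition 'transports children' holds; playground equipment inspection 788 days ago vs limit 730 → not met
6. abuse-and-molestation coverage $725,000 ≥ $675,000 → met
7. state licensing certificate absent → not met
Not met: 1, 2, 5, 7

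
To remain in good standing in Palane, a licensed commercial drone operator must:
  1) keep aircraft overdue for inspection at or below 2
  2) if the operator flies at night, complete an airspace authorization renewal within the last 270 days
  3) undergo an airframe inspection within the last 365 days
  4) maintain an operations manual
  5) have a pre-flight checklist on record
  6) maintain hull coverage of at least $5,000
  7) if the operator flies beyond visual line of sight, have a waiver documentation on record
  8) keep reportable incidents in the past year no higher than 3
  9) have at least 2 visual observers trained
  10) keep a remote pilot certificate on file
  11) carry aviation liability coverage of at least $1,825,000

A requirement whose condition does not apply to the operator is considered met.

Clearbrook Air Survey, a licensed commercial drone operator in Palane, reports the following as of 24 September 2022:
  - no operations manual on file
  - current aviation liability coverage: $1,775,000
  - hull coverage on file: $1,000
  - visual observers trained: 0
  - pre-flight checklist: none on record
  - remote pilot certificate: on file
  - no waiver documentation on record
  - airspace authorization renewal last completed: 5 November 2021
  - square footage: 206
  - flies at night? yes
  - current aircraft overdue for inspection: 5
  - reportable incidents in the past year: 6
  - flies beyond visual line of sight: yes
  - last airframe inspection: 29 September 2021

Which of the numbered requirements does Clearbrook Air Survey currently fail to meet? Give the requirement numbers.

1, 2, 4, 5, 6, 7, 8, 9, 11

1. aircraft overdue for inspection 5 > 2 → not met
2. condition 'flies at night' holds; airspace authorization renewal 323 days ago vs limit 270 → not met
3. airframe inspection 360 days ago vs limit 365 → met
4. operations manual absent → not met
5. pre-flight checklist absent → not met
6. hull coverage $1,000 < $5,000 → not met
7. condition 'flies beyond visual line of sight' holds; waiver documentation absent → not met
8. reportable incidents in the past year 6 > 3 → not met
9. visual observers trained 0 < 2 → not met
10. remote pilot certificate present → met
11. aviation liability coverage $1,775,000 < $1,825,000 → not met
Not met: 1, 2, 4, 5, 6, 7, 8, 9, 11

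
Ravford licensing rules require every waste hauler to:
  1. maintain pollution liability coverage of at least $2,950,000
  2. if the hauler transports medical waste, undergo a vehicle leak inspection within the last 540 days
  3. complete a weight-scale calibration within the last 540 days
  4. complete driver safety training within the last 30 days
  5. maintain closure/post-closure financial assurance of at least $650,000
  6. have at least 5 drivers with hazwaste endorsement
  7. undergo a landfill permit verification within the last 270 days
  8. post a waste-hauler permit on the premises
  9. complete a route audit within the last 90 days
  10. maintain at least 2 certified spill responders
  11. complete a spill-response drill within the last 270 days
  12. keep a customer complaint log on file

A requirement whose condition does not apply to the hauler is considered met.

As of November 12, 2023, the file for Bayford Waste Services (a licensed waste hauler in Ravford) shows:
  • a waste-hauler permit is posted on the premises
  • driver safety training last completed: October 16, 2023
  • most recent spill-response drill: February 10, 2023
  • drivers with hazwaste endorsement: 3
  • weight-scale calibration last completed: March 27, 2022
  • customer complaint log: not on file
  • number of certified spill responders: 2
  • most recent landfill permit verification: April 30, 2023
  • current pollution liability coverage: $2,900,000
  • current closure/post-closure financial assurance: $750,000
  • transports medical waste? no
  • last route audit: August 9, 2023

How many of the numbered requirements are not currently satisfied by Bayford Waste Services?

6

1. pollution liability coverage $2,900,000 < $2,950,000 → not met
2. condition 'transports medical waste' does not hold → requirement n/a → met
3. weight-scale calibration 595 days ago vs limit 540 → not met
4. driver safety training 27 days ago vs limit 30 → met
5. closure/post-closure financial assurance $750,000 ≥ $650,000 → met
6. drivers with hazwaste endorsement 3 < 5 → not met
7. landfill permit verification 196 days ago vs limit 270 → met
8. waste-hauler permit present → met
9. route audit 95 days ago vs limit 90 → not met
10. certified spill responders 2 ≥ 2 → met
11. spill-response drill 275 days ago vs limit 270 → not met
12. customer complaint log absent → not met
Not met: 6 of 12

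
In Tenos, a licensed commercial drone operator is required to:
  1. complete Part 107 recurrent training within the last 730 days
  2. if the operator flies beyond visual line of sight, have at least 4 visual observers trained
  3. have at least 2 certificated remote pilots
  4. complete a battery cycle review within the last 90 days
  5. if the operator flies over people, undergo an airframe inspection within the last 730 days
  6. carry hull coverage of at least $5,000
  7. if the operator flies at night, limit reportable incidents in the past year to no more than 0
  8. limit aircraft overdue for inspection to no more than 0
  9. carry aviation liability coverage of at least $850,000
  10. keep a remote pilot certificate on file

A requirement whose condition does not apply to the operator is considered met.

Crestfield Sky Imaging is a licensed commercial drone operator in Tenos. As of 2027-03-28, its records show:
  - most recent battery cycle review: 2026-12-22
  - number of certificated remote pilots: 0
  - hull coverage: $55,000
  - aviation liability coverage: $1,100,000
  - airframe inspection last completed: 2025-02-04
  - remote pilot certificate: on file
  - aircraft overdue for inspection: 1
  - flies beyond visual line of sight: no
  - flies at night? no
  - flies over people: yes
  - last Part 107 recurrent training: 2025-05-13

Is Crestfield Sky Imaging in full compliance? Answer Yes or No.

No

1. Part 107 recurrent training 684 days ago vs limit 730 → met
2. condition 'flies beyond visual line of sight' does not hold → requirement n/a → met
3. certificated remote pilots 0 < 2 → not met
4. battery cycle review 96 days ago vs limit 90 → not met
5. condition 'flies over people' holds; airframe inspection 782 days ago vs limit 730 → not met
6. hull coverage $55,000 ≥ $5,000 → met
7. condition 'flies at night' does not hold → requirement n/a → met
8. aircraft overdue for inspection 1 > 0 → not met
9. aviation liability coverage $1,100,000 ≥ $850,000 → met
10. remote pilot certificate present → met
Not met: 3, 4, 5, 8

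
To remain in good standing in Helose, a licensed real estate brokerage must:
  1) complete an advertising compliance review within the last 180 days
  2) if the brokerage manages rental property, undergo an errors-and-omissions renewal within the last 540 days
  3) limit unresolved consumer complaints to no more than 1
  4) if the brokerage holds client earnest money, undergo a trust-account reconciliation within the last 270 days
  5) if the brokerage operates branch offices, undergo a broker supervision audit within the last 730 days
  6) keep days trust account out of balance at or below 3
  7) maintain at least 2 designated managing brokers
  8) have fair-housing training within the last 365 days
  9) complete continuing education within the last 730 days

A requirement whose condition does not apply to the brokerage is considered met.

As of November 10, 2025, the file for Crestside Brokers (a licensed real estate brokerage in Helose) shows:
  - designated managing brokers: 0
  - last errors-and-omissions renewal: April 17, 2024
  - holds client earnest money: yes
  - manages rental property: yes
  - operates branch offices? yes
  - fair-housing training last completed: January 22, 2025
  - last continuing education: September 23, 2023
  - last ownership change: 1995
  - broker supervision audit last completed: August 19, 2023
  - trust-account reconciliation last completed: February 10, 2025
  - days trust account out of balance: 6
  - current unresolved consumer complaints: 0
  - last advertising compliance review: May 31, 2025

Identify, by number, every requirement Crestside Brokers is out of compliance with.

1. advertising compliance review 163 days ago vs limit 180 → met
2. condition 'manages rental property' holds; errors-and-omissions renewal 572 days ago vs limit 540 → not met
3. unresolved consumer complaints 0 ≤ 1 → met
4. condition 'holds client earnest money' holds; trust-account reconciliation 273 days ago vs limit 270 → not met
5. condition 'operates branch offices' holds; broker supervision audit 814 days ago vs limit 730 → not met
6. days trust account out of balance 6 > 3 → not met
7. designated managing brokers 0 < 2 → not met
8. fair-housing training 292 days ago vs limit 365 → met
9. continuing education 779 days ago vs limit 730 → not met
Not met: 2, 4, 5, 6, 7, 9

2, 4, 5, 6, 7, 9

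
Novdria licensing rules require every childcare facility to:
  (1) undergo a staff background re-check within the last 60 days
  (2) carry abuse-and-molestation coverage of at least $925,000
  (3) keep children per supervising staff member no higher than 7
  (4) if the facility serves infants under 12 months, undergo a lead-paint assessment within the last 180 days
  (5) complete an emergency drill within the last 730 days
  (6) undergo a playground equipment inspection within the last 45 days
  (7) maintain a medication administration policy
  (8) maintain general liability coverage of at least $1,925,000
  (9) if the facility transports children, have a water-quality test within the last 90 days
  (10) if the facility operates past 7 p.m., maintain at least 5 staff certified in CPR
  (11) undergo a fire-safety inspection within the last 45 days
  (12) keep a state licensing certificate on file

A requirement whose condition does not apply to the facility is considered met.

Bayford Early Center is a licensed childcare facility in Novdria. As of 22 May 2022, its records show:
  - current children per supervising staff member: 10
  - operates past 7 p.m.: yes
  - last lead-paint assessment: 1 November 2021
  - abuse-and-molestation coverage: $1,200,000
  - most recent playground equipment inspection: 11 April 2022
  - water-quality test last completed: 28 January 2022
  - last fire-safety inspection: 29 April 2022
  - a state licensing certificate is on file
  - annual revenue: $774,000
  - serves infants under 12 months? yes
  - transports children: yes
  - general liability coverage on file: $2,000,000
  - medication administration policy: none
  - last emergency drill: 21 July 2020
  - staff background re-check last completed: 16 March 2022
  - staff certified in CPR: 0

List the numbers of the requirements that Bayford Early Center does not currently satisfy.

1. staff background re-check 67 days ago vs limit 60 → not met
2. abuse-and-molestation coverage $1,200,000 ≥ $925,000 → met
3. children per supervising staff member 10 > 7 → not met
4. condition 'serves infants under 12 months' holds; lead-paint assessment 202 days ago vs limit 180 → not met
5. emergency drill 670 days ago vs limit 730 → met
6. playground equipment inspection 41 days ago vs limit 45 → met
7. medication administration policy absent → not met
8. general liability coverage $2,000,000 ≥ $1,925,000 → met
9. condition 'transports children' holds; water-quality test 114 days ago vs limit 90 → not met
10. condition 'operates past 7 p.m.' holds; staff certified in CPR 0 < 5 → not met
11. fire-safety inspection 23 days ago vs limit 45 → met
12. state licensing certificate present → met
Not met: 1, 3, 4, 7, 9, 10

1, 3, 4, 7, 9, 10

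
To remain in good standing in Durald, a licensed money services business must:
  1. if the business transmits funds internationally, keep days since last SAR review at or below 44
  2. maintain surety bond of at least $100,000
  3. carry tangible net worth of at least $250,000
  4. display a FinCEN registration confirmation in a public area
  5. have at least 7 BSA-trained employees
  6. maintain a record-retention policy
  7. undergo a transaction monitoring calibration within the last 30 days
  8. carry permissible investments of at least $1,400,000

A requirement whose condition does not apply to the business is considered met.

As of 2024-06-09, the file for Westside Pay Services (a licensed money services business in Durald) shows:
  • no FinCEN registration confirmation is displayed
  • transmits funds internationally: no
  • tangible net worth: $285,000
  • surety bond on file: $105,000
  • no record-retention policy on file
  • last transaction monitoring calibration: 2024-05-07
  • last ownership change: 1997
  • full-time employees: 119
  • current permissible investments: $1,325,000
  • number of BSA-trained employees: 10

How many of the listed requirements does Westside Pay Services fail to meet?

1. condition 'transmits funds internationally' does not hold → requirement n/a → met
2. surety bond $105,000 ≥ $100,000 → met
3. tangible net worth $285,000 ≥ $250,000 → met
4. FinCEN registration confirmation absent → not met
5. BSA-trained employees 10 ≥ 7 → met
6. record-retention policy absent → not met
7. transaction monitoring calibration 33 days ago vs limit 30 → not met
8. permissible investments $1,325,000 < $1,400,000 → not met
Not met: 4 of 8

4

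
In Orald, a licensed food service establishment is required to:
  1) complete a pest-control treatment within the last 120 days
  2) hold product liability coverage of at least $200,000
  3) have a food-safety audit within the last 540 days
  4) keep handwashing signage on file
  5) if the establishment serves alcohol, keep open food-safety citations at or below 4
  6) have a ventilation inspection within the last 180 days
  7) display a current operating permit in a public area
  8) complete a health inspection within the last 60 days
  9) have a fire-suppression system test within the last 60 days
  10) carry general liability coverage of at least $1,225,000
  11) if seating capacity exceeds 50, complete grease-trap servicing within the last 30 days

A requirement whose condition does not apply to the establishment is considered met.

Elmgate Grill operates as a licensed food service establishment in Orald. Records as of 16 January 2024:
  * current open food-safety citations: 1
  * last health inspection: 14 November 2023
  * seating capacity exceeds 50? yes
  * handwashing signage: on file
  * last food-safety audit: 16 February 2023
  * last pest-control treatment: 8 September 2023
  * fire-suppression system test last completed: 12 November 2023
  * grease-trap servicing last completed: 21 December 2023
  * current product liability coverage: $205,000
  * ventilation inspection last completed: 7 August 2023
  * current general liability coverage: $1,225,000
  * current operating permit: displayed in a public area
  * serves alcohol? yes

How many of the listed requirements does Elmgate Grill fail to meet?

3

1. pest-control treatment 130 days ago vs limit 120 → not met
2. product liability coverage $205,000 ≥ $200,000 → met
3. food-safety audit 334 days ago vs limit 540 → met
4. handwashing signage present → met
5. condition 'serves alcohol' holds; open food-safety citations 1 ≤ 4 → met
6. ventilation inspection 162 days ago vs limit 180 → met
7. current operating permit present → met
8. health inspection 63 days ago vs limit 60 → not met
9. fire-suppression system test 65 days ago vs limit 60 → not met
10. general liability coverage $1,225,000 ≥ $1,225,000 → met
11. condition 'seating capacity exceeds 50' holds; grease-trap servicing 26 days ago vs limit 30 → met
Not met: 3 of 11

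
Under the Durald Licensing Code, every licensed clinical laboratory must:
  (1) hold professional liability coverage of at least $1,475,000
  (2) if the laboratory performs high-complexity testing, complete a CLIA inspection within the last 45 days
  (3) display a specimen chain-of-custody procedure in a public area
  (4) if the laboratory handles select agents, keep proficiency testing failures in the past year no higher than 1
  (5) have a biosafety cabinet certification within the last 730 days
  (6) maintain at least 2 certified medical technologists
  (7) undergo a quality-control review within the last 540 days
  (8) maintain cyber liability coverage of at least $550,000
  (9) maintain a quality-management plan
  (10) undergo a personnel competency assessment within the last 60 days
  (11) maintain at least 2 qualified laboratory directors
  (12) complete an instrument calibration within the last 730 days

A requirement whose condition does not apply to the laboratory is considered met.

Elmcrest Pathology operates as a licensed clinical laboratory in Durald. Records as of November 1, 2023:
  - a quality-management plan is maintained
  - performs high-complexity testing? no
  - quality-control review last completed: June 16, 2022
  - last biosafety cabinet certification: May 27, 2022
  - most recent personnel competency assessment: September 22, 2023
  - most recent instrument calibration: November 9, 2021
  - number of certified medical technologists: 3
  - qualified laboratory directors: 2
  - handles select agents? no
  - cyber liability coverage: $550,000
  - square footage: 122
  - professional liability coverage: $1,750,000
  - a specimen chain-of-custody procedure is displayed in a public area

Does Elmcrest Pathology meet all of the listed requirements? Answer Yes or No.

Yes

1. professional liability coverage $1,750,000 ≥ $1,475,000 → met
2. condition 'performs high-complexity testing' does not hold → requirement n/a → met
3. specimen chain-of-custody procedure present → met
4. condition 'handles select agents' does not hold → requirement n/a → met
5. biosafety cabinet certification 523 days ago vs limit 730 → met
6. certified medical technologists 3 ≥ 2 → met
7. quality-control review 503 days ago vs limit 540 → met
8. cyber liability coverage $550,000 ≥ $550,000 → met
9. quality-management plan present → met
10. personnel competency assessment 40 days ago vs limit 60 → met
11. qualified laboratory directors 2 ≥ 2 → met
12. instrument calibration 722 days ago vs limit 730 → met
All met.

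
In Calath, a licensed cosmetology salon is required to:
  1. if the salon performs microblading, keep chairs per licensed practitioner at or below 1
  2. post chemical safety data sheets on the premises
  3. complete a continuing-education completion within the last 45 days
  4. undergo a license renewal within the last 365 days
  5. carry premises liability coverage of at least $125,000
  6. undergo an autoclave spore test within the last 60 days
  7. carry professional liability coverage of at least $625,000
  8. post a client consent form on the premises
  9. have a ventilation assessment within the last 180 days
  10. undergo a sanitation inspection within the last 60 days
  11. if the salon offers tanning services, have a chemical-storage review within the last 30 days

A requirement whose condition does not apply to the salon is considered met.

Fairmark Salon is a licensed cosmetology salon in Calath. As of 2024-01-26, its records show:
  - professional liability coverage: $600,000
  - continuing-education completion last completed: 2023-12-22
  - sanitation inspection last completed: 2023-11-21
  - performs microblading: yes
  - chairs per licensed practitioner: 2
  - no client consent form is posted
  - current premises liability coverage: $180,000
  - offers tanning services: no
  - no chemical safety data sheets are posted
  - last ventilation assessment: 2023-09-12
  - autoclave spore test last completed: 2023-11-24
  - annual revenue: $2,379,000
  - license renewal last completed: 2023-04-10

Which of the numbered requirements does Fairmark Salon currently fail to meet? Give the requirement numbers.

1. condition 'performs microblading' holds; chairs per licensed practitioner 2 > 1 → not met
2. chemical safety data sheets absent → not met
3. continuing-education completion 35 days ago vs limit 45 → met
4. license renewal 291 days ago vs limit 365 → met
5. premises liability coverage $180,000 ≥ $125,000 → met
6. autoclave spore test 63 days ago vs limit 60 → not met
7. professional liability coverage $600,000 < $625,000 → not met
8. client consent form absent → not met
9. ventilation assessment 136 days ago vs limit 180 → met
10. sanitation inspection 66 days ago vs limit 60 → not met
11. condition 'offers tanning services' does not hold → requirement n/a → met
Not met: 1, 2, 6, 7, 8, 10

1, 2, 6, 7, 8, 10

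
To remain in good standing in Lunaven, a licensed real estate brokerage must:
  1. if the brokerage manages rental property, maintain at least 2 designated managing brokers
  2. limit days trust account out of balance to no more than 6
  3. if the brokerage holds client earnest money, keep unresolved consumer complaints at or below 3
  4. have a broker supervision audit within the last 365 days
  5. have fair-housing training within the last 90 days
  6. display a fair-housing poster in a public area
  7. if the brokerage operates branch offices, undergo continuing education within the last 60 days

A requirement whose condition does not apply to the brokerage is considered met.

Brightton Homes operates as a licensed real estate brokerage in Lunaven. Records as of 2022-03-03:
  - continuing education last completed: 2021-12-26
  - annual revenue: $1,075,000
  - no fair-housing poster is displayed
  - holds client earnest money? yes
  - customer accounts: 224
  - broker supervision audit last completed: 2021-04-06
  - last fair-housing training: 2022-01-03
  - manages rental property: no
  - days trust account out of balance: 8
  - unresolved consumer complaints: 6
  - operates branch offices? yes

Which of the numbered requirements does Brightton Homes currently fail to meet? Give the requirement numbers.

2, 3, 6, 7

1. condition 'manages rental property' does not hold → requirement n/a → met
2. days trust account out of balance 8 > 6 → not met
3. condition 'holds client earnest money' holds; unresolved consumer complaints 6 > 3 → not met
4. broker supervision audit 331 days ago vs limit 365 → met
5. fair-housing training 59 days ago vs limit 90 → met
6. fair-housing poster absent → not met
7. condition 'operates branch offices' holds; continuing education 67 days ago vs limit 60 → not met
Not met: 2, 3, 6, 7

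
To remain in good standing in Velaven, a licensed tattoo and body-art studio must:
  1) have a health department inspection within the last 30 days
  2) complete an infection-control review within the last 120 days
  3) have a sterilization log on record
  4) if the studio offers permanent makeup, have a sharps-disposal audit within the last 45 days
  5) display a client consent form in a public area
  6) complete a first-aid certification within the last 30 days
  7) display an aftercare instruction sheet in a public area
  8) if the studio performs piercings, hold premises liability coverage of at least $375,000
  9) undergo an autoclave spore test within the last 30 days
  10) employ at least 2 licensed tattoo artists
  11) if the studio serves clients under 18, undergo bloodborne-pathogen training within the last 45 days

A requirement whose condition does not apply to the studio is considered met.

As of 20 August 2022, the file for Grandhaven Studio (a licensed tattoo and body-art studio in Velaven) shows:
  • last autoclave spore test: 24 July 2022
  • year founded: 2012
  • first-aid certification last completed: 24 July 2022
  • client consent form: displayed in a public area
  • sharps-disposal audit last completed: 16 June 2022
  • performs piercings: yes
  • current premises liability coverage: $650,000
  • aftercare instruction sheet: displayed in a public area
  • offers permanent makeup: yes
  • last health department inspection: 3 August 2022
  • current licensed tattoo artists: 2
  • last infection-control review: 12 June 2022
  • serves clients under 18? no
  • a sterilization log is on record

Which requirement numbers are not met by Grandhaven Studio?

4

1. health department inspection 17 days ago vs limit 30 → met
2. infection-control review 69 days ago vs limit 120 → met
3. sterilization log present → met
4. condition 'offers permanent makeup' holds; sharps-disposal audit 65 days ago vs limit 45 → not met
5. client consent form present → met
6. first-aid certification 27 days ago vs limit 30 → met
7. aftercare instruction sheet present → met
8. condition 'performs piercings' holds; premises liability coverage $650,000 ≥ $375,000 → met
9. autoclave spore test 27 days ago vs limit 30 → met
10. licensed tattoo artists 2 ≥ 2 → met
11. condition 'serves clients under 18' does not hold → requirement n/a → met
Not met: 4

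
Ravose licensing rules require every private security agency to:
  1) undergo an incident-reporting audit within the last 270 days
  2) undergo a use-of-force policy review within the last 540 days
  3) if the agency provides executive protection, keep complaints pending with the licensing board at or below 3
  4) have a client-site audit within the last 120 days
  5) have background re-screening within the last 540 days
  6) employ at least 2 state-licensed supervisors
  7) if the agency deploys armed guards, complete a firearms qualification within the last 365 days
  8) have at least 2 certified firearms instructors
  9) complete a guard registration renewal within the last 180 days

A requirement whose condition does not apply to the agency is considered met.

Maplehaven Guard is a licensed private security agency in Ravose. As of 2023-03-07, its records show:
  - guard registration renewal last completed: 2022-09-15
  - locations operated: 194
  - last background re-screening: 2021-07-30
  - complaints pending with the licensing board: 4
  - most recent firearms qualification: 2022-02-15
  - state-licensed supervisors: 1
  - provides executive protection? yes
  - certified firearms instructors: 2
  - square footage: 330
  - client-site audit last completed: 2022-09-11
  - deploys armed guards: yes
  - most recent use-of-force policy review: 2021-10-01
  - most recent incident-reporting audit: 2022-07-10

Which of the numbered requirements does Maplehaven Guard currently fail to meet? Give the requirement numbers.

3, 4, 5, 6, 7

1. incident-reporting audit 240 days ago vs limit 270 → met
2. use-of-force policy review 522 days ago vs limit 540 → met
3. condition 'provides executive protection' holds; complaints pending with the licensing board 4 > 3 → not met
4. client-site audit 177 days ago vs limit 120 → not met
5. background re-screening 585 days ago vs limit 540 → not met
6. state-licensed supervisors 1 < 2 → not met
7. condition 'deploys armed guards' holds; firearms qualification 385 days ago vs limit 365 → not met
8. certified firearms instructors 2 ≥ 2 → met
9. guard registration renewal 173 days ago vs limit 180 → met
Not met: 3, 4, 5, 6, 7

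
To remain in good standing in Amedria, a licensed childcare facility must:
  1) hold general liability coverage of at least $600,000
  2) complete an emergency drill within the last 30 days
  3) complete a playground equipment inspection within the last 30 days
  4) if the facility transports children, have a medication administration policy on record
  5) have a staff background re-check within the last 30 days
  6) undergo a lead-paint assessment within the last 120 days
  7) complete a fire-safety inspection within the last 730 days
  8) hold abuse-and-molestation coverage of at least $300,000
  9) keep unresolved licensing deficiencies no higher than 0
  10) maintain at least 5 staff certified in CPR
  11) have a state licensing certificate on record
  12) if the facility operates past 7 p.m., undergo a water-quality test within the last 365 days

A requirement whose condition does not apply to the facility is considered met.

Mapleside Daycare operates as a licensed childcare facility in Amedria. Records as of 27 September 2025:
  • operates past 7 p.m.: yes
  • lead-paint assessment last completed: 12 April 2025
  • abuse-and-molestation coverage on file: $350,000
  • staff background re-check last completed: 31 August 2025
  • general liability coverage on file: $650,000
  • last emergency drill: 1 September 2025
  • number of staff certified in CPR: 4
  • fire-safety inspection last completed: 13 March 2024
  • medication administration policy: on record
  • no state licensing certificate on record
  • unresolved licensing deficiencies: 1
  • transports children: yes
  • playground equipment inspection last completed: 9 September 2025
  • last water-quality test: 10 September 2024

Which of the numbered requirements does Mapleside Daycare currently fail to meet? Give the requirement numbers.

6, 9, 10, 11, 12

1. general liability coverage $650,000 ≥ $600,000 → met
2. emergency drill 26 days ago vs limit 30 → met
3. playground equipment inspection 18 days ago vs limit 30 → met
4. condition 'transports children' holds; medication administration policy present → met
5. staff background re-check 27 days ago vs limit 30 → met
6. lead-paint assessment 168 days ago vs limit 120 → not met
7. fire-safety inspection 563 days ago vs limit 730 → met
8. abuse-and-molestation coverage $350,000 ≥ $300,000 → met
9. unresolved licensing deficiencies 1 > 0 → not met
10. staff certified in CPR 4 < 5 → not met
11. state licensing certificate absent → not met
12. condition 'operates past 7 p.m.' holds; water-quality test 382 days ago vs limit 365 → not met
Not met: 6, 9, 10, 11, 12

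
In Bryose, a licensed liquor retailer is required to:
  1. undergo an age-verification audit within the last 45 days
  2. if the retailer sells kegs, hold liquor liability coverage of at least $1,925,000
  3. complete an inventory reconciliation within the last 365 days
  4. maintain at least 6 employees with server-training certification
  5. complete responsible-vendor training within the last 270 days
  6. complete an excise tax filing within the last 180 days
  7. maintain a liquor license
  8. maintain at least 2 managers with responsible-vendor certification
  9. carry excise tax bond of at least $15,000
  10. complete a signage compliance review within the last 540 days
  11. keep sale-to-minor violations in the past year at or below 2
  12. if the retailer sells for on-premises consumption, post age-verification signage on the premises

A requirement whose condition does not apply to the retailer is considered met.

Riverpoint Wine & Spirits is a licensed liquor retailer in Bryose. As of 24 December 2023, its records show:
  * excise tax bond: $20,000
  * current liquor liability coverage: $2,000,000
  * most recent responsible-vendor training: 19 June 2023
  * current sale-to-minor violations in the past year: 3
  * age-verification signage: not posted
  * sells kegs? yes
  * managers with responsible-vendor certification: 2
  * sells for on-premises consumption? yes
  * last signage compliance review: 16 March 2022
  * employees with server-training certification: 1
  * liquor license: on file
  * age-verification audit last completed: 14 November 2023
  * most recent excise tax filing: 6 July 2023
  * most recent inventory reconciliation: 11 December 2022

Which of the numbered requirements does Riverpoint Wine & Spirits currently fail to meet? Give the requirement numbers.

3, 4, 10, 11, 12

1. age-verification audit 40 days ago vs limit 45 → met
2. condition 'sells kegs' holds; liquor liability coverage $2,000,000 ≥ $1,925,000 → met
3. inventory reconciliation 378 days ago vs limit 365 → not met
4. employees with server-training certification 1 < 6 → not met
5. responsible-vendor training 188 days ago vs limit 270 → met
6. excise tax filing 171 days ago vs limit 180 → met
7. liquor license present → met
8. managers with responsible-vendor certification 2 ≥ 2 → met
9. excise tax bond $20,000 ≥ $15,000 → met
10. signage compliance review 648 days ago vs limit 540 → not met
11. sale-to-minor violations in the past year 3 > 2 → not met
12. condition 'sells for on-premises consumption' holds; age-verification signage absent → not met
Not met: 3, 4, 10, 11, 12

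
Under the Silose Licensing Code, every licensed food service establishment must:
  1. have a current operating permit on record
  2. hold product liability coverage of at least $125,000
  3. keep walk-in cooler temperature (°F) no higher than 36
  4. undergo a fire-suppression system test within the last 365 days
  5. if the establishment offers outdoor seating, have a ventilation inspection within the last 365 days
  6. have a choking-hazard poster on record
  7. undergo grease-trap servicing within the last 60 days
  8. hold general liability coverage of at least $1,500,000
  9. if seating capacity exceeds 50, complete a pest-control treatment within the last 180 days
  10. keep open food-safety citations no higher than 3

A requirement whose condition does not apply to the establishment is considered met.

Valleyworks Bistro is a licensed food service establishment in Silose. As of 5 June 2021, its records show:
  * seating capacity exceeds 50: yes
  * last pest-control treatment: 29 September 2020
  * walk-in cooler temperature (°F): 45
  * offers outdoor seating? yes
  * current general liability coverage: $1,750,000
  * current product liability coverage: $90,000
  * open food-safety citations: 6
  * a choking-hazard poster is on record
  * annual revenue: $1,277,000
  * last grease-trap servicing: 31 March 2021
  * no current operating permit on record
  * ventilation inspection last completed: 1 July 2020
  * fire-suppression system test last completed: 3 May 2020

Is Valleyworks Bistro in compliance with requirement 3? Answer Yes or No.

No

3. walk-in cooler temperature (°F) 45 > 36 → not met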